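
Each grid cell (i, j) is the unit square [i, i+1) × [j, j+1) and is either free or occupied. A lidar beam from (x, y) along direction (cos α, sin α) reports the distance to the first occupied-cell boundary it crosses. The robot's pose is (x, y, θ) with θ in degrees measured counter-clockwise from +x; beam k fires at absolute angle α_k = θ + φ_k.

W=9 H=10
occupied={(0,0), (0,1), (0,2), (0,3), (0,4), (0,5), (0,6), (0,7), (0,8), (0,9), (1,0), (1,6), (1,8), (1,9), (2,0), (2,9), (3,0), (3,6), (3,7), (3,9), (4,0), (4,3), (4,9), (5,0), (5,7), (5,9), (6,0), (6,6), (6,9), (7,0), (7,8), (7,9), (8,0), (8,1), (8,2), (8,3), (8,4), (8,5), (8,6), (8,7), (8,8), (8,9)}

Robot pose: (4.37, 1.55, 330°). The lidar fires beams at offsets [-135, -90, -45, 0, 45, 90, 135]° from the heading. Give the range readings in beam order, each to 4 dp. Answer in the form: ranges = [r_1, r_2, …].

beam 1: φ=-135°, α=195°
  cosα=-0.9659 sinα=-0.2588 | (4,1) | tMaxX 0.3831 tMaxY 2.1250 | tΔX 1.0353 tΔY 3.8637
    t=0.3831 [x] (3,1)
    t=1.4183 [x] (2,1)
    t=2.1250 [y] (2,0) — stop
  → r_1 = 2.1250
beam 2: φ=-90°, α=240°
  cosα=-0.5000 sinα=-0.8660 | (4,1) | tMaxX 0.7400 tMaxY 0.6351 | tΔX 2.0000 tΔY 1.1547
    t=0.6351 [y] (4,0) — stop
  → r_2 = 0.6351
beam 3: φ=-45°, α=285°
  cosα=0.2588 sinα=-0.9659 | (4,1) | tMaxX 2.4341 tMaxY 0.5694 | tΔX 3.8637 tΔY 1.0353
    t=0.5694 [y] (4,0) — stop
  → r_3 = 0.5694
beam 4: φ=0°, α=330°
  cosα=0.8660 sinα=-0.5000 | (4,1) | tMaxX 0.7275 tMaxY 1.1000 | tΔX 1.1547 tΔY 2.0000
    t=0.7275 [x] (5,1)
    t=1.1000 [y] (5,0) — stop
  → r_4 = 1.1000
beam 5: φ=45°, α=15°
  cosα=0.9659 sinα=0.2588 | (4,1) | tMaxX 0.6522 tMaxY 1.7387 | tΔX 1.0353 tΔY 3.8637
    t=0.6522 [x] (5,1)
    t=1.6875 [x] (6,1)
    t=1.7387 [y] (6,2)
    t=2.7228 [x] (7,2)
    t=3.7581 [x] (8,2) — stop
  → r_5 = 3.7581
beam 6: φ=90°, α=60°
  cosα=0.5000 sinα=0.8660 | (4,1) | tMaxX 1.2600 tMaxY 0.5196 | tΔX 2.0000 tΔY 1.1547
    t=0.5196 [y] (4,2)
    t=1.2600 [x] (5,2)
    t=1.6743 [y] (5,3)
    t=2.8290 [y] (5,4)
    t=3.2600 [x] (6,4)
    t=3.9837 [y] (6,5)
    t=5.1384 [y] (6,6) — stop
  → r_6 = 5.1384
beam 7: φ=135°, α=105°
  cosα=-0.2588 sinα=0.9659 | (4,1) | tMaxX 1.4296 tMaxY 0.4659 | tΔX 3.8637 tΔY 1.0353
    t=0.4659 [y] (4,2)
    t=1.4296 [x] (3,2)
    t=1.5012 [y] (3,3)
    t=2.5364 [y] (3,4)
    t=3.5717 [y] (3,5)
    t=4.6070 [y] (3,6) — stop
  → r_7 = 4.6070

ranges = [2.1250, 0.6351, 0.5694, 1.1000, 3.7581, 5.1384, 4.6070]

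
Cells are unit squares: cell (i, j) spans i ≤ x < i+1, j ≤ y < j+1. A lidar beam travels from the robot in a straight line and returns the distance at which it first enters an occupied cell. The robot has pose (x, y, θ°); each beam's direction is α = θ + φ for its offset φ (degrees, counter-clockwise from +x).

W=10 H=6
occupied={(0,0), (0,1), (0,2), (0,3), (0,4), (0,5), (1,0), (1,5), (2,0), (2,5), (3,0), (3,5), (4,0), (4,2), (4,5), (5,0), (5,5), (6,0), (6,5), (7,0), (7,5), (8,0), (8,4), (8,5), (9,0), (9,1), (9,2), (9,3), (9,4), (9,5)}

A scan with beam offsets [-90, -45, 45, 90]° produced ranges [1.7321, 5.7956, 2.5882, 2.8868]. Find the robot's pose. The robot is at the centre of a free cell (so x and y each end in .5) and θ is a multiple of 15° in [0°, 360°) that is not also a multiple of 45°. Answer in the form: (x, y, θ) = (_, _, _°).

The pose lattice has 30·16 = 480 candidates. Test each by forward raycasting.
  (5.5, 3.5, 150°): beam 2 = 1.5529 ≠ 5.7956 ✗
  (3.5, 1.5, 285°): beam 1 = 1.9319 ≠ 1.7321 ✗
  (3.5, 4.5, 330°): beam 1 = 4.0415 ≠ 1.7321 ✗
  (3.5, 1.5, 165°): beam 1 = 3.6235 ≠ 1.7321 ✗
  …
  (7.5, 3.5, 210°): r_1=1.7321, r_2=5.7956, r_3=2.5882, r_4=2.8868 — all match ✓
Unique over the lattice → pose = (7.5, 3.5, 210°).

(x, y, θ) = (7.5, 3.5, 210°)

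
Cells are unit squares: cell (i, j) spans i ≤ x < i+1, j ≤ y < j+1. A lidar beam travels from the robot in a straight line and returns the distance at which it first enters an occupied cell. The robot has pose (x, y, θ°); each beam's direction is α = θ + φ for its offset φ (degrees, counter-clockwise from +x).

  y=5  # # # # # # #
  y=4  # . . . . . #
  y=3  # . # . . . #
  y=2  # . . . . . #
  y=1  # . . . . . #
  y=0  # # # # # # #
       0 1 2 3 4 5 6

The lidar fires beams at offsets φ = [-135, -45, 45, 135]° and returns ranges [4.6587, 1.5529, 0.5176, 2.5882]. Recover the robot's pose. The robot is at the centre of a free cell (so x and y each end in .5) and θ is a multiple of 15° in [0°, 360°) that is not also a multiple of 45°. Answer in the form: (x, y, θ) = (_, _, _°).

Candidates: 19 free-cell centres × 16 headings = 304 poses. Raycast each; keep the one whose scan matches to 4 dp.
  (3.5, 3.5, 300°): beam 1 = 0.5176 ≠ 4.6587 ✗
  (3.5, 3.5, 150°): beam 1 = 2.5882 ≠ 4.6587 ✗
  (4.5, 2.5, 105°): beam 1 = 1.7321 ≠ 4.6587 ✗
  …
  (5.5, 2.5, 330°): r_1=4.6587, r_2=1.5529, r_3=0.5176, r_4=2.5882 — all match ✓
No second candidate reproduces the full scan.

(x, y, θ) = (5.5, 2.5, 330°)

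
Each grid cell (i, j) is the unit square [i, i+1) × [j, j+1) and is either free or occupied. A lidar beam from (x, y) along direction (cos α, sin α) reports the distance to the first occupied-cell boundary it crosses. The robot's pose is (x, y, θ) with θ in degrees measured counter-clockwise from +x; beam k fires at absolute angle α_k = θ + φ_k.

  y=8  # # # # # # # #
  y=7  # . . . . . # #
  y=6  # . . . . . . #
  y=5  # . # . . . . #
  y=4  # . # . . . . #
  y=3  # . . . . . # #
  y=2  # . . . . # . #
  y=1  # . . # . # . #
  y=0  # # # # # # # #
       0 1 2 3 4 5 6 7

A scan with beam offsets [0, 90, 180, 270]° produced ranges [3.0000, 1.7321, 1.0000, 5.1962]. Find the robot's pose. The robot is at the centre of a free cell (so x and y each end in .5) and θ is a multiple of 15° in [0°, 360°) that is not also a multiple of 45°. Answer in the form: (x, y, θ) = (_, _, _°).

(x, y, θ) = (2.5, 2.5, 120°)

Candidates: 35 free-cell centres × 16 headings = 560 poses. Raycast each; keep the one whose scan matches to 4 dp.
  (6.5, 1.5, 30°): beam 1 = 0.5774 ≠ 3.0000 ✗
  (6.5, 6.5, 60°): beam 1 = 0.5774 ≠ 3.0000 ✗
  (3.5, 4.5, 195°): beam 1 = 0.5176 ≠ 3.0000 ✗
  …
  (2.5, 2.5, 120°): r_1=3.0000, r_2=1.7321, r_3=1.0000, r_4=5.1962 — all match ✓
No second candidate reproduces the full scan.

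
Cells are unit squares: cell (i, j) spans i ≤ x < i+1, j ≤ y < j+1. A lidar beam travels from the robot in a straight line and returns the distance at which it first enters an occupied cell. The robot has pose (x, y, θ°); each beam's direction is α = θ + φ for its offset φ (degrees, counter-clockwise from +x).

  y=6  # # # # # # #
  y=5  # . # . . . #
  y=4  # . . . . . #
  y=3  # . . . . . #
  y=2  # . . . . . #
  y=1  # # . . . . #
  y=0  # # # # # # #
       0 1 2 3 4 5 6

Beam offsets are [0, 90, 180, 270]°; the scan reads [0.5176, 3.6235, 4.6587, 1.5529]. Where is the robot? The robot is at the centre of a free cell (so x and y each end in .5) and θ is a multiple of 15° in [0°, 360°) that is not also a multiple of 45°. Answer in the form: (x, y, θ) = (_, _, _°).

Candidates: 23 free-cell centres × 16 headings = 368 poses. Raycast each; keep the one whose scan matches to 4 dp.
  (3.5, 2.5, 255°): beam 1 = 1.5529 ≠ 0.5176 ✗
  (1.5, 3.5, 150°): beam 1 = 0.5774 ≠ 0.5176 ✗
  (5.5, 1.5, 120°): beam 1 = 5.0000 ≠ 0.5176 ✗
  (2.5, 2.5, 345°): beam 1 = 3.6235 ≠ 0.5176 ✗
  …
  (1.5, 4.5, 195°): r_1=0.5176, r_2=3.6235, r_3=4.6587, r_4=1.5529 — all match ✓
Unique over the lattice → pose = (1.5, 4.5, 195°).

(x, y, θ) = (1.5, 4.5, 195°)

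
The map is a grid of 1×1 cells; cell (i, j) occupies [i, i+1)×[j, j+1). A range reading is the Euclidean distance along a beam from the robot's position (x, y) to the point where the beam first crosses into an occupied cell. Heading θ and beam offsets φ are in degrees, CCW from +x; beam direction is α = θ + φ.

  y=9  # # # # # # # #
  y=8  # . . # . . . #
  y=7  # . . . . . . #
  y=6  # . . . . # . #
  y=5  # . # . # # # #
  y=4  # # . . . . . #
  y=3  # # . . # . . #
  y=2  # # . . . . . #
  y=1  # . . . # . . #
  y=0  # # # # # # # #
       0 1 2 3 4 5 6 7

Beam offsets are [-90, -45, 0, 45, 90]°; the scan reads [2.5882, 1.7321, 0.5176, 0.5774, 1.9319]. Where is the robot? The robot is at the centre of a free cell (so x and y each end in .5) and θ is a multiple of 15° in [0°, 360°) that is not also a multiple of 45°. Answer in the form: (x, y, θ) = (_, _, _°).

Enumerate (i+0.5, j+0.5, θ) over the 37 free cells and 16 admissible headings. For each, cast all 5 beams and compare to the given ranges.
  (6.5, 2.5, 30°): beam 1 = 1.0000 ≠ 2.5882 ✗
  (5.5, 8.5, 15°): beam 1 = 1.5529 ≠ 2.5882 ✗
  (6.5, 1.5, 30°): beam 1 = 0.5774 ≠ 2.5882 ✗
  …
  (3.5, 3.5, 345°): r_1=2.5882, r_2=1.7321, r_3=0.5176, r_4=0.5774, r_5=1.9319 — all match ✓
Unique over the lattice → pose = (3.5, 3.5, 345°).

(x, y, θ) = (3.5, 3.5, 345°)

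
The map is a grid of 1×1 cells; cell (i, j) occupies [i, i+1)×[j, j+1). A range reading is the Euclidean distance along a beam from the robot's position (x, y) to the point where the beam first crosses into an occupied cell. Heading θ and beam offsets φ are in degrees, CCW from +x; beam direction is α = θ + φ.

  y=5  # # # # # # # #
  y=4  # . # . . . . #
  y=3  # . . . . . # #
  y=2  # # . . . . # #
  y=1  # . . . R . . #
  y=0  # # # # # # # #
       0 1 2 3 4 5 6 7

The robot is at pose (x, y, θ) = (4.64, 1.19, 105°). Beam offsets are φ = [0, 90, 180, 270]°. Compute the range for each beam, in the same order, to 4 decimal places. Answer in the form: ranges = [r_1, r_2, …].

ranges = [3.9444, 0.7341, 0.1967, 2.4433]

beam 1: φ=0°, α=105°
  cosα=-0.2588 sinα=0.9659 | (4,1) | tMaxX 2.4728 tMaxY 0.8386 | tΔX 3.8637 tΔY 1.0353
    t=0.8386 [y] (4,2)
    t=1.8738 [y] (4,3)
    t=2.4728 [x] (3,3)
    t=2.9091 [y] (3,4)
    t=3.9444 [y] (3,5) — stop
  → r_1 = 3.9444
beam 2: φ=90°, α=195°
  cosα=-0.9659 sinα=-0.2588 | (4,1) | tMaxX 0.6626 tMaxY 0.7341 | tΔX 1.0353 tΔY 3.8637
    t=0.6626 [x] (3,1)
    t=0.7341 [y] (3,0) — stop
  → r_2 = 0.7341
beam 3: φ=180°, α=285°
  cosα=0.2588 sinα=-0.9659 | (4,1) | tMaxX 1.3909 tMaxY 0.1967 | tΔX 3.8637 tΔY 1.0353
    t=0.1967 [y] (4,0) — stop
  → r_3 = 0.1967
beam 4: φ=270°, α=15°
  cosα=0.9659 sinα=0.2588 | (4,1) | tMaxX 0.3727 tMaxY 3.1296 | tΔX 1.0353 tΔY 3.8637
    t=0.3727 [x] (5,1)
    t=1.4080 [x] (6,1)
    t=2.4433 [x] (7,1) — stop
  → r_4 = 2.4433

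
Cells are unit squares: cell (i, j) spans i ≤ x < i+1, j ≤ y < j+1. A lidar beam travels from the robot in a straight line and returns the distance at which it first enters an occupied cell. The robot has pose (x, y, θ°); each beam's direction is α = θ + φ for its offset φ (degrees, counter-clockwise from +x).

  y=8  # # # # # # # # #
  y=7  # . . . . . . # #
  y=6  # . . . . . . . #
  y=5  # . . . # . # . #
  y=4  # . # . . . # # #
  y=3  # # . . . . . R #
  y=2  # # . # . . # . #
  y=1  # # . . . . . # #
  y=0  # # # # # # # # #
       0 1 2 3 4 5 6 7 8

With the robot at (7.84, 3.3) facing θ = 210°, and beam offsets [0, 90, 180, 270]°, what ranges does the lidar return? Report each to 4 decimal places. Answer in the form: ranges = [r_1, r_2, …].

beam 1: φ=0°, α=210°
  cosα=-0.8660 sinα=-0.5000 | (7,3) | tMaxX 0.9699 tMaxY 0.6000 | tΔX 1.1547 tΔY 2.0000
    t=0.6000 [y] (7,2)
    t=0.9699 [x] (6,2) — stop
  → r_1 = 0.9699
beam 2: φ=90°, α=300°
  cosα=0.5000 sinα=-0.8660 | (7,3) | tMaxX 0.3200 tMaxY 0.3464 | tΔX 2.0000 tΔY 1.1547
    t=0.3200 [x] (8,3) — stop
  → r_2 = 0.3200
beam 3: φ=180°, α=30°
  cosα=0.8660 sinα=0.5000 | (7,3) | tMaxX 0.1848 tMaxY 1.4000 | tΔX 1.1547 tΔY 2.0000
    t=0.1848 [x] (8,3) — stop
  → r_3 = 0.1848
beam 4: φ=270°, α=120°
  cosα=-0.5000 sinα=0.8660 | (7,3) | tMaxX 1.6800 tMaxY 0.8083 | tΔX 2.0000 tΔY 1.1547
    t=0.8083 [y] (7,4) — stop
  → r_4 = 0.8083

ranges = [0.9699, 0.3200, 0.1848, 0.8083]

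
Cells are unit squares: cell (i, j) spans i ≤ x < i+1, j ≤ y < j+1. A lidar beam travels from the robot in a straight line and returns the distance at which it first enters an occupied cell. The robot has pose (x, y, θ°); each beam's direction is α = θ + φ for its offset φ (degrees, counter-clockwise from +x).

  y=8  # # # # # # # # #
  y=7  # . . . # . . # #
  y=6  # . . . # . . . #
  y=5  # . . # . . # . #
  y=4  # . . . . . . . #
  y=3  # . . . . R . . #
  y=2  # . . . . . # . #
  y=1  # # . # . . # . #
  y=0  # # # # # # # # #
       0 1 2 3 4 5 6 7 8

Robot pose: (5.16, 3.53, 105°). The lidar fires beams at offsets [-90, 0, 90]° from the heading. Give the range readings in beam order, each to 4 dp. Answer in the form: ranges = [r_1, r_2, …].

beam 1: φ=-90°, α=15°
  direction (0.9659, 0.2588); cell (5,3); t to first gridline: x 0.8696, y 1.8159 (then +1.0353 / +3.8637)
    (6,3) via x @ 0.8696
    (6,4) via y @ 1.8159
    (7,4) via x @ 1.9049
    (8,4) via x @ 2.9402  # hit
  → r_1 = 2.9402
beam 2: φ=0°, α=105°
  direction (-0.2588, 0.9659); cell (5,3); t to first gridline: x 0.6182, y 0.4866 (then +3.8637 / +1.0353)
    (5,4) via y @ 0.4866
    (4,4) via x @ 0.6182
    (4,5) via y @ 1.5219
    (4,6) via y @ 2.5571  # hit
  → r_2 = 2.5571
beam 3: φ=90°, α=195°
  direction (-0.9659, -0.2588); cell (5,3); t to first gridline: x 0.1656, y 2.0478 (then +1.0353 / +3.8637)
    (4,3) via x @ 0.1656
    (3,3) via x @ 1.2009
    (3,2) via y @ 2.0478
    (2,2) via x @ 2.2362
    (1,2) via x @ 3.2715
    (0,2) via x @ 4.3067  # hit
  → r_3 = 4.3067

ranges = [2.9402, 2.5571, 4.3067]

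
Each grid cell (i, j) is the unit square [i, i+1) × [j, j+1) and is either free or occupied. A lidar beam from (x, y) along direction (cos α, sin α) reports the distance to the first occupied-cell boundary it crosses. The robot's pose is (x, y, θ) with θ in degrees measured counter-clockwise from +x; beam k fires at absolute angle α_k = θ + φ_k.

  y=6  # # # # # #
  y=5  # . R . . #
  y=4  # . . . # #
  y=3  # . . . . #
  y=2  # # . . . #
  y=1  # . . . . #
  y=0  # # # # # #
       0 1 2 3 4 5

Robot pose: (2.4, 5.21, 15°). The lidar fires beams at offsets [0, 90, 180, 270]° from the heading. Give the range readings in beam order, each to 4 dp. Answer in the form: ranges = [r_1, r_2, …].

beam 1: φ=0°, α=15°
  direction (0.9659, 0.2588); cell (2,5); t to first gridline: x 0.6212, y 3.0523 (then +1.0353 / +3.8637)
    (3,5) via x @ 0.6212
    (4,5) via x @ 1.6564
    (5,5) via x @ 2.6917  # hit
  → r_1 = 2.6917
beam 2: φ=90°, α=105°
  direction (-0.2588, 0.9659); cell (2,5); t to first gridline: x 1.5455, y 0.8179 (then +3.8637 / +1.0353)
    (2,6) via y @ 0.8179  # hit
  → r_2 = 0.8179
beam 3: φ=180°, α=195°
  direction (-0.9659, -0.2588); cell (2,5); t to first gridline: x 0.4141, y 0.8114 (then +1.0353 / +3.8637)
    (1,5) via x @ 0.4141
    (1,4) via y @ 0.8114
    (0,4) via x @ 1.4494  # hit
  → r_3 = 1.4494
beam 4: φ=270°, α=285°
  direction (0.2588, -0.9659); cell (2,5); t to first gridline: x 2.3182, y 0.2174 (then +3.8637 / +1.0353)
    (2,4) via y @ 0.2174
    (2,3) via y @ 1.2527
    (2,2) via y @ 2.2880
    (3,2) via x @ 2.3182
    (3,1) via y @ 3.3232
    (3,0) via y @ 4.3585  # hit
  → r_4 = 4.3585

ranges = [2.6917, 0.8179, 1.4494, 4.3585]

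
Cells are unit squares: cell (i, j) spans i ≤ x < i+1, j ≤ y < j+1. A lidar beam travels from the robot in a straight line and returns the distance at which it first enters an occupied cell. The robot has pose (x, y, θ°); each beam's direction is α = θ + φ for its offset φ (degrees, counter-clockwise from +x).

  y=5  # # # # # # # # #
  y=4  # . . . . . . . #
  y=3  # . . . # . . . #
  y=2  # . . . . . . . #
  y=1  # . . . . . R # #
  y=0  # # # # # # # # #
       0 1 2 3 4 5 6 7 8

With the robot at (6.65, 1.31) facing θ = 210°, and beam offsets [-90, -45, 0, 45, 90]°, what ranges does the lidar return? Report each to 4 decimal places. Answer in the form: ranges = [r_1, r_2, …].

ranges = [4.2608, 5.8493, 0.6200, 0.3209, 0.3580]

beam 1: φ=-90°, α=120°
  d=(-0.5000,0.8660)  start (6,1)  tX=1.3000 tY=0.7967  stride 1/|dx|=2.0000 1/|dy|=1.1547
    cross y-line → (6,2), t=0.7967
    cross x-line → (5,2), t=1.3000
    cross y-line → (5,3), t=1.9514
    cross y-line → (5,4), t=3.1061
    cross x-line → (4,4), t=3.3000
    cross y-line → (4,5), t=4.2608 (wall)
  → r_1 = 4.2608
beam 2: φ=-45°, α=165°
  d=(-0.9659,0.2588)  start (6,1)  tX=0.6729 tY=2.6660  stride 1/|dx|=1.0353 1/|dy|=3.8637
    cross x-line → (5,1), t=0.6729
    cross x-line → (4,1), t=1.7082
    cross y-line → (4,2), t=2.6660
    cross x-line → (3,2), t=2.7435
    cross x-line → (2,2), t=3.7788
    cross x-line → (1,2), t=4.8140
    cross x-line → (0,2), t=5.8493 (wall)
  → r_2 = 5.8493
beam 3: φ=0°, α=210°
  d=(-0.8660,-0.5000)  start (6,1)  tX=0.7506 tY=0.6200  stride 1/|dx|=1.1547 1/|dy|=2.0000
    cross y-line → (6,0), t=0.6200 (wall)
  → r_3 = 0.6200
beam 4: φ=45°, α=255°
  d=(-0.2588,-0.9659)  start (6,1)  tX=2.5114 tY=0.3209  stride 1/|dx|=3.8637 1/|dy|=1.0353
    cross y-line → (6,0), t=0.3209 (wall)
  → r_4 = 0.3209
beam 5: φ=90°, α=300°
  d=(0.5000,-0.8660)  start (6,1)  tX=0.7000 tY=0.3580  stride 1/|dx|=2.0000 1/|dy|=1.1547
    cross y-line → (6,0), t=0.3580 (wall)
  → r_5 = 0.3580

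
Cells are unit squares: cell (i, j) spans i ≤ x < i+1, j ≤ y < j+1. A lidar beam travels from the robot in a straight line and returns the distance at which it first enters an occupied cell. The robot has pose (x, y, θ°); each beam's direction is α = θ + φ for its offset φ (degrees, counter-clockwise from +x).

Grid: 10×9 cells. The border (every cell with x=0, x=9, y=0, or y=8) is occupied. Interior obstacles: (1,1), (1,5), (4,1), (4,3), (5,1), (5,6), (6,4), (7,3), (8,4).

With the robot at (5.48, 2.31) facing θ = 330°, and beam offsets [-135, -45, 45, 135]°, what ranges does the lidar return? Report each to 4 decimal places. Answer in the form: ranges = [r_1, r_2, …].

beam 1: φ=-135°, α=195°
  direction (-0.9659, -0.2588); cell (5,2); t to first gridline: x 0.4969, y 1.1977 (then +1.0353 / +3.8637)
    (4,2) via x @ 0.4969
    (4,1) via y @ 1.1977  # hit
  → r_1 = 1.1977
beam 2: φ=-45°, α=285°
  direction (0.2588, -0.9659); cell (5,2); t to first gridline: x 2.0091, y 0.3209 (then +3.8637 / +1.0353)
    (5,1) via y @ 0.3209  # hit
  → r_2 = 0.3209
beam 3: φ=45°, α=15°
  direction (0.9659, 0.2588); cell (5,2); t to first gridline: x 0.5383, y 2.6660 (then +1.0353 / +3.8637)
    (6,2) via x @ 0.5383
    (7,2) via x @ 1.5736
    (8,2) via x @ 2.6089
    (8,3) via y @ 2.6660
    (9,3) via x @ 3.6442  # hit
  → r_3 = 3.6442
beam 4: φ=135°, α=105°
  direction (-0.2588, 0.9659); cell (5,2); t to first gridline: x 1.8546, y 0.7143 (then +3.8637 / +1.0353)
    (5,3) via y @ 0.7143
    (5,4) via y @ 1.7496
    (4,4) via x @ 1.8546
    (4,5) via y @ 2.7849
    (4,6) via y @ 3.8202
    (4,7) via y @ 4.8554
    (3,7) via x @ 5.7183
    (3,8) via y @ 5.8907  # hit
  → r_4 = 5.8907

ranges = [1.1977, 0.3209, 3.6442, 5.8907]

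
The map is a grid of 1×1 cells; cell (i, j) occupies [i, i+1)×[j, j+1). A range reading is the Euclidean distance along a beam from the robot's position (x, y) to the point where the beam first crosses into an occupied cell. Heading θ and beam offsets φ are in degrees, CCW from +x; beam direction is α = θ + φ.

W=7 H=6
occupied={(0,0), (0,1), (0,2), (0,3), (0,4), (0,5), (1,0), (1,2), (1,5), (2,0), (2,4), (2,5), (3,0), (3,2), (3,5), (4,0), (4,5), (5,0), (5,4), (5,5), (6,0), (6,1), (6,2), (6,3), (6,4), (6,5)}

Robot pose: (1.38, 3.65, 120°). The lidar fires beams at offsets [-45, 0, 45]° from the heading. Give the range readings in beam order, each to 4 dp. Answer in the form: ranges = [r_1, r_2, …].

ranges = [1.3976, 0.7600, 0.3934]

beam 1: φ=-45°, α=75°
  direction (0.2588, 0.9659); cell (1,3); t to first gridline: x 2.3955, y 0.3623 (then +3.8637 / +1.0353)
    (1,4) via y @ 0.3623
    (1,5) via y @ 1.3976  # hit
  → r_1 = 1.3976
beam 2: φ=0°, α=120°
  direction (-0.5000, 0.8660); cell (1,3); t to first gridline: x 0.7600, y 0.4041 (then +2.0000 / +1.1547)
    (1,4) via y @ 0.4041
    (0,4) via x @ 0.7600  # hit
  → r_2 = 0.7600
beam 3: φ=45°, α=165°
  direction (-0.9659, 0.2588); cell (1,3); t to first gridline: x 0.3934, y 1.3523 (then +1.0353 / +3.8637)
    (0,3) via x @ 0.3934  # hit
  → r_3 = 0.3934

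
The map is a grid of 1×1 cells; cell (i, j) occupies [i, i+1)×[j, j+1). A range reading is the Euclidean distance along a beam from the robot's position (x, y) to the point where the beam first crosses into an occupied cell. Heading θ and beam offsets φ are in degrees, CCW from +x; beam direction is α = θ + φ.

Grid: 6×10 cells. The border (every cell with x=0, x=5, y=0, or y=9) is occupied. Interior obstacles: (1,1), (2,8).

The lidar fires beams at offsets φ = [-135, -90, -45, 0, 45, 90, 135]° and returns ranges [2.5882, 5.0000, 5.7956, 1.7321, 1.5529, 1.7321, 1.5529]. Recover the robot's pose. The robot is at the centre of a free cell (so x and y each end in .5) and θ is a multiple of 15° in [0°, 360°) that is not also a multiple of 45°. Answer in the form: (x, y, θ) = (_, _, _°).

(x, y, θ) = (3.5, 7.5, 330°)

The pose lattice has 30·16 = 480 candidates. Test each by forward raycasting.
  (4.5, 8.5, 150°): beam 1 = 0.5176 ≠ 2.5882 ✗
  (2.5, 1.5, 120°): beam 1 = 1.9319 ≠ 2.5882 ✗
  (1.5, 5.5, 210°): beam 2 = 1.0000 ≠ 5.0000 ✗
  (1.5, 2.5, 345°): beam 1 = 0.5774 ≠ 2.5882 ✗
  (4.5, 1.5, 105°): beam 1 = 0.5774 ≠ 2.5882 ✗
  …
  (3.5, 7.5, 330°): r_1=2.5882, r_2=5.0000, r_3=5.7956, r_4=1.7321, r_5=1.5529, r_6=1.7321, r_7=1.5529 — all match ✓
Only this pose fits every beam.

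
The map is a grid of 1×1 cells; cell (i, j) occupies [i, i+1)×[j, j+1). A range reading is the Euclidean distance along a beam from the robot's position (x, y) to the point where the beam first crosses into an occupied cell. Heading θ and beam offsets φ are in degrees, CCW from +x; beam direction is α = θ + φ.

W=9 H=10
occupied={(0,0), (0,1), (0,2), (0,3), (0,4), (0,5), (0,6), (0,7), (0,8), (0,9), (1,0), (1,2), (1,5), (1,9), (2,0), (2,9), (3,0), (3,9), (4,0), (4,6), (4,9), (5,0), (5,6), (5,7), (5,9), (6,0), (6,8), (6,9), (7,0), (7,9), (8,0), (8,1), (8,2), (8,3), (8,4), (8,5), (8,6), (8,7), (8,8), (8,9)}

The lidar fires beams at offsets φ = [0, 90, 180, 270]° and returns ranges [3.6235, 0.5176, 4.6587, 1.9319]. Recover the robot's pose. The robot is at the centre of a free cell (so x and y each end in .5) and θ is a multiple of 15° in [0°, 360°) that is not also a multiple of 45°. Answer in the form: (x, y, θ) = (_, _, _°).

Candidates: 50 free-cell centres × 16 headings = 800 poses. Raycast each; keep the one whose scan matches to 4 dp.
  (7.5, 5.5, 15°): beam 1 = 0.5176 ≠ 3.6235 ✗
  (5.5, 4.5, 75°): beam 1 = 1.5529 ≠ 3.6235 ✗
  (3.5, 4.5, 30°): beam 1 = 5.1962 ≠ 3.6235 ✗
  …
  (2.5, 5.5, 105°): r_1=3.6235, r_2=0.5176, r_3=4.6587, r_4=1.9319 — all match ✓
Unique over the lattice → pose = (2.5, 5.5, 105°).

(x, y, θ) = (2.5, 5.5, 105°)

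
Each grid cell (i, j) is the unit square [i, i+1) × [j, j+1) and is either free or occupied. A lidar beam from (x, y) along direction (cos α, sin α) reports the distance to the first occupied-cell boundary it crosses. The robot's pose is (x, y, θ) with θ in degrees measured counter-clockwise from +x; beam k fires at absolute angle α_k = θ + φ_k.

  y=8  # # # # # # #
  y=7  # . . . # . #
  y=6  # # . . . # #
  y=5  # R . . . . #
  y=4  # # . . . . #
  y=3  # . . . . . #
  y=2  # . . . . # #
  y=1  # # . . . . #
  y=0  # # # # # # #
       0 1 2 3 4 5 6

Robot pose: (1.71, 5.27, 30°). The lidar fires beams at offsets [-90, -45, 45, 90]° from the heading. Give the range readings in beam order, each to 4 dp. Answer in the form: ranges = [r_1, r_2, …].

ranges = [0.3118, 4.4413, 0.7558, 0.8429]

beam 1: φ=-90°, α=300°
  dir = (cos 300°, sin 300°) = (0.5000, -0.8660); from cell (1,5)
  next x-line at t=0.5800, next y-line at t=0.3118; Δt_x=2.0000, Δt_y=1.1547
    y: enter (1,4) at t=0.3118 ← occupied
  → r_1 = 0.3118
beam 2: φ=-45°, α=345°
  dir = (cos 345°, sin 345°) = (0.9659, -0.2588); from cell (1,5)
  next x-line at t=0.3002, next y-line at t=1.0432; Δt_x=1.0353, Δt_y=3.8637
    x: enter (2,5) at t=0.3002
    y: enter (2,4) at t=1.0432
    x: enter (3,4) at t=1.3355
    x: enter (4,4) at t=2.3708
    x: enter (5,4) at t=3.4061
    x: enter (6,4) at t=4.4413 ← occupied
  → r_2 = 4.4413
beam 3: φ=45°, α=75°
  dir = (cos 75°, sin 75°) = (0.2588, 0.9659); from cell (1,5)
  next x-line at t=1.1205, next y-line at t=0.7558; Δt_x=3.8637, Δt_y=1.0353
    y: enter (1,6) at t=0.7558 ← occupied
  → r_3 = 0.7558
beam 4: φ=90°, α=120°
  dir = (cos 120°, sin 120°) = (-0.5000, 0.8660); from cell (1,5)
  next x-line at t=1.4200, next y-line at t=0.8429; Δt_x=2.0000, Δt_y=1.1547
    y: enter (1,6) at t=0.8429 ← occupied
  → r_4 = 0.8429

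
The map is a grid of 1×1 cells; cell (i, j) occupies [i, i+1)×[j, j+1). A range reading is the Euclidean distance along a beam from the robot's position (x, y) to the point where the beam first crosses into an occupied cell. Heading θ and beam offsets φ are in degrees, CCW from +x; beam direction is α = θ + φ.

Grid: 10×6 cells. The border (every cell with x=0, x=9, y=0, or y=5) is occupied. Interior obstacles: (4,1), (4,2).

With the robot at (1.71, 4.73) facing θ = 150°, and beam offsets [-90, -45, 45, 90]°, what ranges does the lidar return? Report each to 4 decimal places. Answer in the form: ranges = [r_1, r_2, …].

ranges = [0.3118, 0.2795, 0.7350, 1.4200]

beam 1: φ=-90°, α=60°
  cosα=0.5000 sinα=0.8660 | (1,4) | tMaxX 0.5800 tMaxY 0.3118 | tΔX 2.0000 tΔY 1.1547
    t=0.3118 [y] (1,5) — stop
  → r_1 = 0.3118
beam 2: φ=-45°, α=105°
  cosα=-0.2588 sinα=0.9659 | (1,4) | tMaxX 2.7432 tMaxY 0.2795 | tΔX 3.8637 tΔY 1.0353
    t=0.2795 [y] (1,5) — stop
  → r_2 = 0.2795
beam 3: φ=45°, α=195°
  cosα=-0.9659 sinα=-0.2588 | (1,4) | tMaxX 0.7350 tMaxY 2.8205 | tΔX 1.0353 tΔY 3.8637
    t=0.7350 [x] (0,4) — stop
  → r_3 = 0.7350
beam 4: φ=90°, α=240°
  cosα=-0.5000 sinα=-0.8660 | (1,4) | tMaxX 1.4200 tMaxY 0.8429 | tΔX 2.0000 tΔY 1.1547
    t=0.8429 [y] (1,3)
    t=1.4200 [x] (0,3) — stop
  → r_4 = 1.4200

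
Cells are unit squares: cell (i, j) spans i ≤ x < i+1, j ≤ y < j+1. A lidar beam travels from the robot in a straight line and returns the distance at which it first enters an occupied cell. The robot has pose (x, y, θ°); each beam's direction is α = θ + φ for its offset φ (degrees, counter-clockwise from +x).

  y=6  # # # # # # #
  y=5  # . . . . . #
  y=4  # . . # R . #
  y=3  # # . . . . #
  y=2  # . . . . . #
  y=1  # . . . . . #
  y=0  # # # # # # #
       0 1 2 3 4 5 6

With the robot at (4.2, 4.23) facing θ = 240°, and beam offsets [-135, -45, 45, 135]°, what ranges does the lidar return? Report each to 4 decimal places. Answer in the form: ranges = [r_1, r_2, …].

beam 1: φ=-135°, α=105°
  direction (-0.2588, 0.9659); cell (4,4); t to first gridline: x 0.7727, y 0.7972 (then +3.8637 / +1.0353)
    (3,4) via x @ 0.7727  # hit
  → r_1 = 0.7727
beam 2: φ=-45°, α=195°
  direction (-0.9659, -0.2588); cell (4,4); t to first gridline: x 0.2071, y 0.8887 (then +1.0353 / +3.8637)
    (3,4) via x @ 0.2071  # hit
  → r_2 = 0.2071
beam 3: φ=45°, α=285°
  direction (0.2588, -0.9659); cell (4,4); t to first gridline: x 3.0910, y 0.2381 (then +3.8637 / +1.0353)
    (4,3) via y @ 0.2381
    (4,2) via y @ 1.2734
    (4,1) via y @ 2.3087
    (5,1) via x @ 3.0910
    (5,0) via y @ 3.3439  # hit
  → r_3 = 3.3439
beam 4: φ=135°, α=15°
  direction (0.9659, 0.2588); cell (4,4); t to first gridline: x 0.8282, y 2.9751 (then +1.0353 / +3.8637)
    (5,4) via x @ 0.8282
    (6,4) via x @ 1.8635  # hit
  → r_4 = 1.8635

ranges = [0.7727, 0.2071, 3.3439, 1.8635]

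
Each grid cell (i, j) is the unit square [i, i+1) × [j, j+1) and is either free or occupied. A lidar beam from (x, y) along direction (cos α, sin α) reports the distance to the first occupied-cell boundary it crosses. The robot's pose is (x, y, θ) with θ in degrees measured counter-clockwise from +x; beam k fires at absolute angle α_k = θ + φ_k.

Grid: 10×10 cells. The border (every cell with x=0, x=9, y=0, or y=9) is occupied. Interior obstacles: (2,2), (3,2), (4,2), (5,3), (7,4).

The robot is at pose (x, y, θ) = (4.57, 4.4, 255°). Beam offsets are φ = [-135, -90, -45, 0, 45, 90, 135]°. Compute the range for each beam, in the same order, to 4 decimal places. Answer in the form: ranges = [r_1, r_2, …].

beam 1: φ=-135°, α=120°
  d=(-0.5000,0.8660)  start (4,4)  tX=1.1400 tY=0.6928  stride 1/|dx|=2.0000 1/|dy|=1.1547
    cross y-line → (4,5), t=0.6928
    cross x-line → (3,5), t=1.1400
    cross y-line → (3,6), t=1.8475
    cross y-line → (3,7), t=3.0022
    cross x-line → (2,7), t=3.1400
    cross y-line → (2,8), t=4.1569
    cross x-line → (1,8), t=5.1400
    cross y-line → (1,9), t=5.3116 (wall)
  → r_1 = 5.3116
beam 2: φ=-90°, α=165°
  d=(-0.9659,0.2588)  start (4,4)  tX=0.5901 tY=2.3182  stride 1/|dx|=1.0353 1/|dy|=3.8637
    cross x-line → (3,4), t=0.5901
    cross x-line → (2,4), t=1.6254
    cross y-line → (2,5), t=2.3182
    cross x-line → (1,5), t=2.6607
    cross x-line → (0,5), t=3.6959 (wall)
  → r_2 = 3.6959
beam 3: φ=-45°, α=210°
  d=(-0.8660,-0.5000)  start (4,4)  tX=0.6582 tY=0.8000  stride 1/|dx|=1.1547 1/|dy|=2.0000
    cross x-line → (3,4), t=0.6582
    cross y-line → (3,3), t=0.8000
    cross x-line → (2,3), t=1.8129
    cross y-line → (2,2), t=2.8000 (wall)
  → r_3 = 2.8000
beam 4: φ=0°, α=255°
  d=(-0.2588,-0.9659)  start (4,4)  tX=2.2023 tY=0.4141  stride 1/|dx|=3.8637 1/|dy|=1.0353
    cross y-line → (4,3), t=0.4141
    cross y-line → (4,2), t=1.4494 (wall)
  → r_4 = 1.4494
beam 5: φ=45°, α=300°
  d=(0.5000,-0.8660)  start (4,4)  tX=0.8600 tY=0.4619  stride 1/|dx|=2.0000 1/|dy|=1.1547
    cross y-line → (4,3), t=0.4619
    cross x-line → (5,3), t=0.8600 (wall)
  → r_5 = 0.8600
beam 6: φ=90°, α=345°
  d=(0.9659,-0.2588)  start (4,4)  tX=0.4452 tY=1.5455  stride 1/|dx|=1.0353 1/|dy|=3.8637
    cross x-line → (5,4), t=0.4452
    cross x-line → (6,4), t=1.4804
    cross y-line → (6,3), t=1.5455
    cross x-line → (7,3), t=2.5157
    cross x-line → (8,3), t=3.5510
    cross x-line → (9,3), t=4.5863 (wall)
  → r_6 = 4.5863
beam 7: φ=135°, α=30°
  d=(0.8660,0.5000)  start (4,4)  tX=0.4965 tY=1.2000  stride 1/|dx|=1.1547 1/|dy|=2.0000
    cross x-line → (5,4), t=0.4965
    cross y-line → (5,5), t=1.2000
    cross x-line → (6,5), t=1.6512
    cross x-line → (7,5), t=2.8059
    cross y-line → (7,6), t=3.2000
    cross x-line → (8,6), t=3.9606
    cross x-line → (9,6), t=5.1153 (wall)
  → r_7 = 5.1153

ranges = [5.3116, 3.6959, 2.8000, 1.4494, 0.8600, 4.5863, 5.1153]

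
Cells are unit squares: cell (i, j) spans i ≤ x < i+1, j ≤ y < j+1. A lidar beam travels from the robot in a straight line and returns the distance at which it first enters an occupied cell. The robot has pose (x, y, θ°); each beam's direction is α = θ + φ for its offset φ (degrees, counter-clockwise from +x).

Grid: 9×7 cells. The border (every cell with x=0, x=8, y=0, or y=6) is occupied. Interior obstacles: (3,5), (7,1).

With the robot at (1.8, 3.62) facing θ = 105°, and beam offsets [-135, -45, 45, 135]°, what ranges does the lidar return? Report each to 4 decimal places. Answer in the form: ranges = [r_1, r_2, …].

ranges = [5.2400, 2.4000, 0.9238, 1.6000]

beam 1: φ=-135°, α=330°
  dir = (cos 330°, sin 330°) = (0.8660, -0.5000); from cell (1,3)
  next x-line at t=0.2309, next y-line at t=1.2400; Δt_x=1.1547, Δt_y=2.0000
    x: enter (2,3) at t=0.2309
    y: enter (2,2) at t=1.2400
    x: enter (3,2) at t=1.3856
    x: enter (4,2) at t=2.5403
    y: enter (4,1) at t=3.2400
    x: enter (5,1) at t=3.6950
    x: enter (6,1) at t=4.8497
    y: enter (6,0) at t=5.2400 ← occupied
  → r_1 = 5.2400
beam 2: φ=-45°, α=60°
  dir = (cos 60°, sin 60°) = (0.5000, 0.8660); from cell (1,3)
  next x-line at t=0.4000, next y-line at t=0.4388; Δt_x=2.0000, Δt_y=1.1547
    x: enter (2,3) at t=0.4000
    y: enter (2,4) at t=0.4388
    y: enter (2,5) at t=1.5935
    x: enter (3,5) at t=2.4000 ← occupied
  → r_2 = 2.4000
beam 3: φ=45°, α=150°
  dir = (cos 150°, sin 150°) = (-0.8660, 0.5000); from cell (1,3)
  next x-line at t=0.9238, next y-line at t=0.7600; Δt_x=1.1547, Δt_y=2.0000
    y: enter (1,4) at t=0.7600
    x: enter (0,4) at t=0.9238 ← occupied
  → r_3 = 0.9238
beam 4: φ=135°, α=240°
  dir = (cos 240°, sin 240°) = (-0.5000, -0.8660); from cell (1,3)
  next x-line at t=1.6000, next y-line at t=0.7159; Δt_x=2.0000, Δt_y=1.1547
    y: enter (1,2) at t=0.7159
    x: enter (0,2) at t=1.6000 ← occupied
  → r_4 = 1.6000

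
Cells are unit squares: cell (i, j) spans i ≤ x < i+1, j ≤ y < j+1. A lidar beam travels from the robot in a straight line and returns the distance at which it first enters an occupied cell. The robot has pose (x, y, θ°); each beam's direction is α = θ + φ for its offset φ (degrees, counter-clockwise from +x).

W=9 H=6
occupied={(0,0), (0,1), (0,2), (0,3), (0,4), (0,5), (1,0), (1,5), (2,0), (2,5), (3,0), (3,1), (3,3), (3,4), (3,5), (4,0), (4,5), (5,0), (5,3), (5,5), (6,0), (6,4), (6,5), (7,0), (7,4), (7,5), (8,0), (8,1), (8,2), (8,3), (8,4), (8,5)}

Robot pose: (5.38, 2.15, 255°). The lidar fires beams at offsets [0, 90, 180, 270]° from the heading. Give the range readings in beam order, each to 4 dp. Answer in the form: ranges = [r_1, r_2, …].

beam 1: φ=0°, α=255°
  dir = (cos 255°, sin 255°) = (-0.2588, -0.9659); from cell (5,2)
  next x-line at t=1.4682, next y-line at t=0.1553; Δt_x=3.8637, Δt_y=1.0353
    y: enter (5,1) at t=0.1553
    y: enter (5,0) at t=1.1906 ← occupied
  → r_1 = 1.1906
beam 2: φ=90°, α=345°
  dir = (cos 345°, sin 345°) = (0.9659, -0.2588); from cell (5,2)
  next x-line at t=0.6419, next y-line at t=0.5796; Δt_x=1.0353, Δt_y=3.8637
    y: enter (5,1) at t=0.5796
    x: enter (6,1) at t=0.6419
    x: enter (7,1) at t=1.6771
    x: enter (8,1) at t=2.7124 ← occupied
  → r_2 = 2.7124
beam 3: φ=180°, α=75°
  dir = (cos 75°, sin 75°) = (0.2588, 0.9659); from cell (5,2)
  next x-line at t=2.3955, next y-line at t=0.8800; Δt_x=3.8637, Δt_y=1.0353
    y: enter (5,3) at t=0.8800 ← occupied
  → r_3 = 0.8800
beam 4: φ=270°, α=165°
  dir = (cos 165°, sin 165°) = (-0.9659, 0.2588); from cell (5,2)
  next x-line at t=0.3934, next y-line at t=3.2841; Δt_x=1.0353, Δt_y=3.8637
    x: enter (4,2) at t=0.3934
    x: enter (3,2) at t=1.4287
    x: enter (2,2) at t=2.4640
    y: enter (2,3) at t=3.2841
    x: enter (1,3) at t=3.4992
    x: enter (0,3) at t=4.5345 ← occupied
  → r_4 = 4.5345

ranges = [1.1906, 2.7124, 0.8800, 4.5345]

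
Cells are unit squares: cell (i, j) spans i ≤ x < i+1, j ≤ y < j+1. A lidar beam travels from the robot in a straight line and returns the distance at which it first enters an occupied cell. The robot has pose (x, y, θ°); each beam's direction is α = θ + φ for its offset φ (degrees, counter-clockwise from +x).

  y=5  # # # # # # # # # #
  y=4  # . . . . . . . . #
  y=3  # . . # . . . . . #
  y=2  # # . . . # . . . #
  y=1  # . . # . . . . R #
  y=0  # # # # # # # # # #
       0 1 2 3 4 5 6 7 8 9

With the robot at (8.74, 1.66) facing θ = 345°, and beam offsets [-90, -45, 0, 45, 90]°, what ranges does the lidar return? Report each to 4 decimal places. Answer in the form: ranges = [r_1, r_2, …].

ranges = [0.6833, 0.5200, 0.2692, 0.3002, 1.0046]

beam 1: φ=-90°, α=255°
  dir = (cos 255°, sin 255°) = (-0.2588, -0.9659); from cell (8,1)
  next x-line at t=2.8591, next y-line at t=0.6833; Δt_x=3.8637, Δt_y=1.0353
    y: enter (8,0) at t=0.6833 ← occupied
  → r_1 = 0.6833
beam 2: φ=-45°, α=300°
  dir = (cos 300°, sin 300°) = (0.5000, -0.8660); from cell (8,1)
  next x-line at t=0.5200, next y-line at t=0.7621; Δt_x=2.0000, Δt_y=1.1547
    x: enter (9,1) at t=0.5200 ← occupied
  → r_2 = 0.5200
beam 3: φ=0°, α=345°
  dir = (cos 345°, sin 345°) = (0.9659, -0.2588); from cell (8,1)
  next x-line at t=0.2692, next y-line at t=2.5500; Δt_x=1.0353, Δt_y=3.8637
    x: enter (9,1) at t=0.2692 ← occupied
  → r_3 = 0.2692
beam 4: φ=45°, α=30°
  dir = (cos 30°, sin 30°) = (0.8660, 0.5000); from cell (8,1)
  next x-line at t=0.3002, next y-line at t=0.6800; Δt_x=1.1547, Δt_y=2.0000
    x: enter (9,1) at t=0.3002 ← occupied
  → r_4 = 0.3002
beam 5: φ=90°, α=75°
  dir = (cos 75°, sin 75°) = (0.2588, 0.9659); from cell (8,1)
  next x-line at t=1.0046, next y-line at t=0.3520; Δt_x=3.8637, Δt_y=1.0353
    y: enter (8,2) at t=0.3520
    x: enter (9,2) at t=1.0046 ← occupied
  → r_5 = 1.0046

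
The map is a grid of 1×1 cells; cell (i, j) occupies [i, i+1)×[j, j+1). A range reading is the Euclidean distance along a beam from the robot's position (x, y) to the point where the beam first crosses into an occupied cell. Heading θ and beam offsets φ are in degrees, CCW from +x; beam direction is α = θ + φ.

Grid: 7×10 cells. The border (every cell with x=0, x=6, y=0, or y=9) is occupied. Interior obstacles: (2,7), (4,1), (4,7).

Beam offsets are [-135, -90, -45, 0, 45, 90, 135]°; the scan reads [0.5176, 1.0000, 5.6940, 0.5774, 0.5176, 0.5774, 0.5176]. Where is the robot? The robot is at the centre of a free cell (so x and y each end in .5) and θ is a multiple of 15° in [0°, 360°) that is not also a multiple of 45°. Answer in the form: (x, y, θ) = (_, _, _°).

(x, y, θ) = (5.5, 1.5, 150°)

Candidates: 37 free-cell centres × 16 headings = 592 poses. Raycast each; keep the one whose scan matches to 4 dp.
  (1.5, 8.5, 15°): beam 1 = 1.0000 ≠ 0.5176 ✗
  (1.5, 2.5, 15°): beam 1 = 1.0000 ≠ 0.5176 ✗
  (4.5, 8.5, 255°): beam 1 = 0.5774 ≠ 0.5176 ✗
  (3.5, 4.5, 150°): beam 1 = 2.5882 ≠ 0.5176 ✗
  …
  (5.5, 1.5, 150°): r_1=0.5176, r_2=1.0000, r_3=5.6940, r_4=0.5774, r_5=0.5176, r_6=0.5774, r_7=0.5176 — all match ✓
No second candidate reproduces the full scan.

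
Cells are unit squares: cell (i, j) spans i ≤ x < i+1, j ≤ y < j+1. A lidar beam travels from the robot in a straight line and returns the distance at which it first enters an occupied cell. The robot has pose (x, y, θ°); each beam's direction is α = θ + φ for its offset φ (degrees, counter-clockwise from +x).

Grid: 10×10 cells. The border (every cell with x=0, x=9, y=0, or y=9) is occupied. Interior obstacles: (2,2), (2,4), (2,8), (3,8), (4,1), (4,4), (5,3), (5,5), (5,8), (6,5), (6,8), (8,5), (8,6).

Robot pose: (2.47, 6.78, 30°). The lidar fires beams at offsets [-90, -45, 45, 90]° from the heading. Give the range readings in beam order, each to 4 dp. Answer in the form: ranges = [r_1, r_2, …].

ranges = [3.0600, 3.0137, 1.2630, 2.5634]

beam 1: φ=-90°, α=300°
  d=(0.5000,-0.8660)  start (2,6)  tX=1.0600 tY=0.9007  stride 1/|dx|=2.0000 1/|dy|=1.1547
    cross y-line → (2,5), t=0.9007
    cross x-line → (3,5), t=1.0600
    cross y-line → (3,4), t=2.0554
    cross x-line → (4,4), t=3.0600 (wall)
  → r_1 = 3.0600
beam 2: φ=-45°, α=345°
  d=(0.9659,-0.2588)  start (2,6)  tX=0.5487 tY=3.0137  stride 1/|dx|=1.0353 1/|dy|=3.8637
    cross x-line → (3,6), t=0.5487
    cross x-line → (4,6), t=1.5840
    cross x-line → (5,6), t=2.6192
    cross y-line → (5,5), t=3.0137 (wall)
  → r_2 = 3.0137
beam 3: φ=45°, α=75°
  d=(0.2588,0.9659)  start (2,6)  tX=2.0478 tY=0.2278  stride 1/|dx|=3.8637 1/|dy|=1.0353
    cross y-line → (2,7), t=0.2278
    cross y-line → (2,8), t=1.2630 (wall)
  → r_3 = 1.2630
beam 4: φ=90°, α=120°
  d=(-0.5000,0.8660)  start (2,6)  tX=0.9400 tY=0.2540  stride 1/|dx|=2.0000 1/|dy|=1.1547
    cross y-line → (2,7), t=0.2540
    cross x-line → (1,7), t=0.9400
    cross y-line → (1,8), t=1.4087
    cross y-line → (1,9), t=2.5634 (wall)
  → r_4 = 2.5634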